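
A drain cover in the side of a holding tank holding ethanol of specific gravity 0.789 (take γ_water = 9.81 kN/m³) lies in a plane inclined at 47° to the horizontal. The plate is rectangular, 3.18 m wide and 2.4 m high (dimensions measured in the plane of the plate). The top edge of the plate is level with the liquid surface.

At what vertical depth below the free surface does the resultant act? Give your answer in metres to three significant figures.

h_p = 1.17 m

γ = 0.789 × 9.81 = 7.74009 kN/m³.
Let θ = 47° be the plate's angle to the horizontal; measure y along the incline from where the plane meets the free surface. Vertical depth h = y·sinθ with sinθ = 0.731354.
The centroid lies 2.4/2 = 1.2 m below the top edge, so y_c = 1.2 m and h_c = 1.2 × 0.731354 = 0.877625 m.
A = 3.18 × 2.4 = 7.632 m².
Resultant F = γ·h_c·A = 7.74009 × 0.877625 × 7.632 = 51.8434 kN.
I_c = b·h³/12 = 3.18 × 2.4³/12 = 3.66336 m⁴.
Centre of pressure: y_p = y_c + I_c/(y_c·A) = 1.2 + 3.66336/(1.2 × 7.632) = 1.2 + 0.4 = 1.6 m along the plane.
Vertically, h_p = y_p·sinθ = 1.6 × 0.731354 = 1.17017 m.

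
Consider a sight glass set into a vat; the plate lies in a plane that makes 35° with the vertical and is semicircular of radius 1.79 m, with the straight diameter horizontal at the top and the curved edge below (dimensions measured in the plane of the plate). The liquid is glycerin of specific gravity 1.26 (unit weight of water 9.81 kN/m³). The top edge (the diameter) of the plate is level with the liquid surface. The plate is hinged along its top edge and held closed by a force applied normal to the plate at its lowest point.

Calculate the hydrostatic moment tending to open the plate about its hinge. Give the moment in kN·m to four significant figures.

γ = 1.26 × 9.81 = 12.3606 kN/m³.
The plate makes 35° with the vertical, i.e. θ = 90° − 35° = 55° to the horizontal. Measuring y along the incline from the free-surface line, vertical depth h = y·sinθ with sinθ = 0.819152.
The centroid of a semicircle lies 4r/(3π) = 0.7597 m from the diameter, here below the top edge, so y_c = 0.7597 m and h_c = 0.7597 × 0.819152 = 0.62231 m.
A = πr²/2 = π × 1.79²/2 = 5.03299 m².
Resultant F = γ·h_c·A = 12.3606 × 0.62231 × 5.03299 = 38.7144 kN.
I_c = (π/8 − 8/(9π))·r⁴ = 0.109757 × 1.79⁴ = 1.12679 m⁴.
Centre of pressure: y_p = y_c + I_c/(y_c·A) = 0.7597 + 1.12679/(0.7597 × 5.03299) = 0.7597 + 0.294696 = 1.0544 m along the plane.
The resultant acts 0.7597 + 0.294696 = 1.0544 m (along the plate) below the hinge at the top edge, so the moment about the hinge is M = F × 1.0544 = 38.7144 × 1.0544 = 40.8205 kN·m.

M ≈ 40.82 kN·m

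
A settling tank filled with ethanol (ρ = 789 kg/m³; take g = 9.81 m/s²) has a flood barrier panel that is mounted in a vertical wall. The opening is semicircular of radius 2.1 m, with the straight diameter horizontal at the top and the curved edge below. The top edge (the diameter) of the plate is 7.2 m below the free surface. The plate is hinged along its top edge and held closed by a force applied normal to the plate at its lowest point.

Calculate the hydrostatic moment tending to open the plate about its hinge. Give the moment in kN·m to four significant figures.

M ≈ 403.2 kN·m

γ = ρg = 789 × 9.81 / 1000 = 7.74009 kN/m³.
The centroid of a semicircle lies 4r/(3π) = 0.891268 m from the diameter, here below the top edge, so the centroid depth is h_c = 7.2 + 0.891268 = 8.09127 m.
A = πr²/2 = π × 2.1²/2 = 6.92721 m².
Resultant F = γ·h_c·A = 7.74009 × 8.09127 × 6.92721 = 433.831 kN.
I_c = (π/8 − 8/(9π))·r⁴ = 0.109757 × 2.1⁴ = 2.13457 m⁴.
Centre of pressure: y_p = y_c + I_c/(y_c·A) = 8.09127 + 2.13457/(8.09127 × 6.92721) = 8.09127 + 0.0380834 = 8.12935 m along the plane.
The resultant acts 0.891268 + 0.0380834 = 0.929351 m (along the plate) below the hinge at the top edge, so the moment about the hinge is M = F × 0.929351 = 433.831 × 0.929351 = 403.181 kN·m.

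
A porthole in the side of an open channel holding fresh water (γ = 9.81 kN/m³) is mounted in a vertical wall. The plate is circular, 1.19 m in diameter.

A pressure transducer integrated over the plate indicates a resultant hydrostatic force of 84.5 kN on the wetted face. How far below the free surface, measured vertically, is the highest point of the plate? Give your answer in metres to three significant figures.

d_top ≈ 7.15 m

γ = 9.81 kN/m³.
A = π(0.595)² = 1.1122 m².
From F = γ·h_c·A, the centroid depth is h_c = 84.5/(9.81 × 1.1122) = 7.7447 m.
The centroid is at the centre, 0.595 m below the top of the plate, so the highest point sits at h_top = 7.7447 − 0.595 = 7.1497 m below the surface.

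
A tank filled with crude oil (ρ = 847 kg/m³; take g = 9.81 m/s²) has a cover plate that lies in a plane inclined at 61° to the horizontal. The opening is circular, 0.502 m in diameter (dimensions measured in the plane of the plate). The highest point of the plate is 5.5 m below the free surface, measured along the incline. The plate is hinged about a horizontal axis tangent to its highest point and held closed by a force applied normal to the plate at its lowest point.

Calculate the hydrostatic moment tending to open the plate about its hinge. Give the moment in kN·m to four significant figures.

γ = ρg = 847 × 9.81 / 1000 = 8.30907 kN/m³.
Let θ = 61° be the plate's angle to the horizontal; measure y along the incline from where the plane meets the free surface. Vertical depth h = y·sinθ with sinθ = 0.874620.
The centroid is at the centre, 0.251 m below the top of the plate, so y_c = 5.5 + 0.251 = 5.751 m and h_c = 5.751 × 0.874620 = 5.02994 m.
A = π(0.251)² = 0.197923 m².
Resultant F = γ·h_c·A = 8.30907 × 5.02994 × 0.197923 = 8.27202 kN.
I_c = πr⁴/4 = π × 0.251⁴/4 = 0.00311734 m⁴.
Centre of pressure: y_p = y_c + I_c/(y_c·A) = 5.751 + 0.00311734/(5.751 × 0.197923) = 5.751 + 0.0027387 = 5.75374 m along the plane.
The resultant acts 0.251 + 0.0027387 = 0.253739 m (along the plate) below the hinge at the top edge, so the moment about the hinge is M = F × 0.253739 = 8.27202 × 0.253739 = 2.09893 kN·m.

M ≈ 2.099 kN·m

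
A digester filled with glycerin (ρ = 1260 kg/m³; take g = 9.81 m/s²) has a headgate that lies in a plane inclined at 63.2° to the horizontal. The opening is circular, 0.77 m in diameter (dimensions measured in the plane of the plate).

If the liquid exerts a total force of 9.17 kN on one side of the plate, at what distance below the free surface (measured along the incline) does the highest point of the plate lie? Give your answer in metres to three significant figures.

y_top ≈ 1.40 m

γ = ρg = 1260 × 9.81 / 1000 = 12.3606 kN/m³.
A = π(0.385)² = 0.465663 m².
From F = γ·h_c·A, the centroid depth is h_c = 9.17/(12.3606 × 0.465663) = 1.59316 m.
Let θ = 63.2° be the plate's angle to the horizontal; measure y along the incline from where the plane meets the free surface. Vertical depth h = y·sinθ with sinθ = 0.892586.
Along the incline, y_c = h_c/sinθ = 1.59316/0.892586 = 1.78488 m.
The centroid is at the centre, 0.385 m below the top of the plate, so the highest point sits at y_top = 1.78488 − 0.385 = 1.39988 m along the incline.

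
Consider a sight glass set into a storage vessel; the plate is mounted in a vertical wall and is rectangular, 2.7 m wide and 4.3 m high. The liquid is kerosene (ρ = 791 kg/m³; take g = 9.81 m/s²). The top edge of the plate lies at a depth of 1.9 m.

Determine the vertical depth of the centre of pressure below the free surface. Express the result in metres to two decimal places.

γ = ρg = 791 × 9.81 / 1000 = 7.75971 kN/m³.
The centroid lies 4.3/2 = 2.15 m below the top edge, so the centroid depth is h_c = 1.9 + 2.15 = 4.05 m.
A = 2.7 × 4.3 = 11.61 m².
Resultant F = γ·h_c·A = 7.75971 × 4.05 × 11.61 = 364.865 kN.
I_c = b·h³/12 = 2.7 × 4.3³/12 = 17.8891 m⁴.
Centre of pressure: y_p = y_c + I_c/(y_c·A) = 4.05 + 17.8891/(4.05 × 11.61) = 4.05 + 0.380453 = 4.43045 m along the plane.

h_p = 4.43 m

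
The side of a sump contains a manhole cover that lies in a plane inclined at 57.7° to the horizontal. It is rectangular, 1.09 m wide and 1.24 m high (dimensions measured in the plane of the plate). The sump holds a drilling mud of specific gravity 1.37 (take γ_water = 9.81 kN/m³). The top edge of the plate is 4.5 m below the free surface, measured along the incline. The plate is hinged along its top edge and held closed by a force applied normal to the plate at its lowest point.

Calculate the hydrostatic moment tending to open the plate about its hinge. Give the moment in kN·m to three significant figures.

γ = 1.37 × 9.81 = 13.4397 kN/m³.
Let θ = 57.7° be the plate's angle to the horizontal; measure y along the incline from where the plane meets the free surface. Vertical depth h = y·sinθ with sinθ = 0.845262.
The centroid lies 1.24/2 = 0.62 m below the top edge, so y_c = 4.5 + 0.62 = 5.12 m and h_c = 5.12 × 0.845262 = 4.32774 m.
A = 1.09 × 1.24 = 1.3516 m².
Resultant F = γ·h_c·A = 13.4397 × 4.32774 × 1.3516 = 78.6138 kN.
I_c = b·h³/12 = 1.09 × 1.24³/12 = 0.173185 m⁴.
Centre of pressure: y_p = y_c + I_c/(y_c·A) = 5.12 + 0.173185/(5.12 × 1.3516) = 5.12 + 0.025026 = 5.14503 m along the plane.
The resultant acts 0.62 + 0.025026 = 0.645026 m (along the plate) below the hinge at the top edge, so the moment about the hinge is M = F × 0.645026 = 78.6138 × 0.645026 = 50.7079 kN·m.

M ≈ 50.7 kN·m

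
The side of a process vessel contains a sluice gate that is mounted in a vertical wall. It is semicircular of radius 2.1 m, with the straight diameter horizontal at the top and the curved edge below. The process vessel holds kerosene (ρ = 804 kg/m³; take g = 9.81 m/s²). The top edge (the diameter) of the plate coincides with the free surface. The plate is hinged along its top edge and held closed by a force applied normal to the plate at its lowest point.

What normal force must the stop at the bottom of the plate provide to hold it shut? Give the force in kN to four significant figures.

P ≈ 28.68 kN

γ = ρg = 804 × 9.81 / 1000 = 7.88724 kN/m³.
The centroid of a semicircle lies 4r/(3π) = 0.891268 m from the diameter, here below the top edge, so the centroid depth is h_c = 0.891268 m.
A = πr²/2 = π × 2.1²/2 = 6.92721 m².
Resultant F = γ·h_c·A = 7.88724 × 0.891268 × 6.92721 = 48.6958 kN.
I_c = (π/8 − 8/(9π))·r⁴ = 0.109757 × 2.1⁴ = 2.13457 m⁴.
Centre of pressure: y_p = y_c + I_c/(y_c·A) = 0.891268 + 2.13457/(0.891268 × 6.92721) = 0.891268 + 0.345735 = 1.237 m along the plane.
The resultant acts 0.891268 + 0.345735 = 1.237 m (along the plate) below the hinge at the top edge, so the moment about the hinge is M = F × 1.237 = 48.6958 × 1.237 = 60.2367 kN·m.
A normal force at the bottom, 2.1 m from the hinge, must supply this moment: P = 60.2367/2.1 = 28.6841 kN.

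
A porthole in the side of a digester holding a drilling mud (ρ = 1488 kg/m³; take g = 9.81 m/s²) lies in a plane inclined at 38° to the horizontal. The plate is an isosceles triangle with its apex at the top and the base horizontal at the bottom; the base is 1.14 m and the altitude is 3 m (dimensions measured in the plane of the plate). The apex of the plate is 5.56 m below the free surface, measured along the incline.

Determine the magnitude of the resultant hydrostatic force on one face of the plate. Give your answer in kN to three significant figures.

F ≈ 116 kN

γ = ρg = 1488 × 9.81 / 1000 = 14.59728 kN/m³.
Let θ = 38° be the plate's angle to the horizontal; measure y along the incline from where the plane meets the free surface. Vertical depth h = y·sinθ with sinθ = 0.615661.
With the apex up, the centroid sits 2h/3 = 2 × 3/3 = 2 m below the apex, so y_c = 5.56 + 2 = 7.56 m and h_c = 7.56 × 0.615661 = 4.6544 m.
A = ½ × 1.14 × 3 = 1.71 m².
Resultant F = γ·h_c·A = 14.59728 × 4.6544 × 1.71 = 116.18 kN.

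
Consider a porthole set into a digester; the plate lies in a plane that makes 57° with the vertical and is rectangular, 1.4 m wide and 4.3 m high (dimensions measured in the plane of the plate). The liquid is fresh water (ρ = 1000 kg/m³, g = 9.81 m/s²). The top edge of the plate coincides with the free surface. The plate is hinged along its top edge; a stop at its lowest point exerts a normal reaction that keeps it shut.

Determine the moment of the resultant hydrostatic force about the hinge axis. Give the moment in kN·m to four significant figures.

M ≈ 198.2 kN·m

γ = ρg = 1000 × 9.81 = 9810 N/m³ = 9.81 kN/m³.
The plate makes 57° with the vertical, i.e. θ = 90° − 57° = 33° to the horizontal. Measuring y along the incline from the free-surface line, vertical depth h = y·sinθ with sinθ = 0.544639.
The centroid lies 4.3/2 = 2.15 m below the top edge, so y_c = 2.15 m and h_c = 2.15 × 0.544639 = 1.17097 m.
A = 1.4 × 4.3 = 6.02 m².
Resultant F = γ·h_c·A = 9.81 × 1.17097 × 6.02 = 69.153 kN.
I_c = b·h³/12 = 1.4 × 4.3³/12 = 9.27582 m⁴.
Centre of pressure: y_p = y_c + I_c/(y_c·A) = 2.15 + 9.27582/(2.15 × 6.02) = 2.15 + 0.716667 = 2.86667 m along the plane.
The resultant acts 2.15 + 0.716667 = 2.86667 m (along the plate) below the hinge at the top edge, so the moment about the hinge is M = F × 2.86667 = 69.153 × 2.86667 = 198.239 kN·m.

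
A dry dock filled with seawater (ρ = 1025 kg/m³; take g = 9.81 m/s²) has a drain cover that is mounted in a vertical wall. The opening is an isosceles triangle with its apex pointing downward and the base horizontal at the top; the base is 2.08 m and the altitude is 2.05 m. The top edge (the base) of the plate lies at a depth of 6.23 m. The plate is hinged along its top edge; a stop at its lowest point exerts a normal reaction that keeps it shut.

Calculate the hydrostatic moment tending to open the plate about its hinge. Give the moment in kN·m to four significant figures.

M ≈ 106.3 kN·m

γ = ρg = 1025 × 9.81 / 1000 = 10.05525 kN/m³.
With the apex down, the centroid sits h/3 = 2.05/3 = 0.683333 m below the base (the top edge), so the centroid depth is h_c = 6.23 + 0.683333 = 6.91333 m.
A = ½ × 2.08 × 2.05 = 2.132 m².
Resultant F = γ·h_c·A = 10.05525 × 6.91333 × 2.132 = 148.207 kN.
I_c = b·h³/36 = 2.08 × 2.05³/36 = 0.497763 m⁴.
Centre of pressure: y_p = y_c + I_c/(y_c·A) = 6.91333 + 0.497763/(6.91333 × 2.132) = 6.91333 + 0.0337713 = 6.9471 m along the plane.
The resultant acts 0.683333 + 0.0337713 = 0.717104 m (along the plate) below the hinge at the top edge, so the moment about the hinge is M = F × 0.717104 = 148.207 × 0.717104 = 106.28 kN·m.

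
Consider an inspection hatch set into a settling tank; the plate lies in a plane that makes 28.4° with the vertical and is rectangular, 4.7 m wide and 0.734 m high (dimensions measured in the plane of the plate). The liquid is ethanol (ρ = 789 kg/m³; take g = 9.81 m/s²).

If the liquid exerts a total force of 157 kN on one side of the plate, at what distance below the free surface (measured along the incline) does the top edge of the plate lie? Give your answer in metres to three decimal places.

γ = ρg = 789 × 9.81 / 1000 = 7.74009 kN/m³.
A = 4.7 × 0.734 = 3.4498 m².
From F = γ·h_c·A, the centroid depth is h_c = 157/(7.74009 × 3.4498) = 5.87976 m.
The plate makes 28.4° with the vertical, i.e. θ = 90° − 28.4° = 61.6° to the horizontal. Measuring y along the incline from the free-surface line, vertical depth h = y·sinθ with sinθ = 0.879649.
Along the incline, y_c = h_c/sinθ = 5.87976/0.879649 = 6.68421 m.
The centroid lies 0.734/2 = 0.367 m below the top edge, so the top edge sits at y_top = 6.68421 − 0.367 = 6.31721 m along the incline.

y_top ≈ 6.317 m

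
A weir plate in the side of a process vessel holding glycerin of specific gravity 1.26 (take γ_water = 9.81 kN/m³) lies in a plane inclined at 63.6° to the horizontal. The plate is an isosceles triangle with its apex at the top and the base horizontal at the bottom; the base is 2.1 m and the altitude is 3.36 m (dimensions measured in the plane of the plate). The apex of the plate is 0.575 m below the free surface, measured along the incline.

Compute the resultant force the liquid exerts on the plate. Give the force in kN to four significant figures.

F ≈ 110.0 kN

γ = 1.26 × 9.81 = 12.3606 kN/m³.
Let θ = 63.6° be the plate's angle to the horizontal; measure y along the incline from where the plane meets the free surface. Vertical depth h = y·sinθ with sinθ = 0.895712.
With the apex up, the centroid sits 2h/3 = 2 × 3.36/3 = 2.24 m below the apex, so y_c = 0.575 + 2.24 = 2.815 m and h_c = 2.815 × 0.895712 = 2.52143 m.
A = ½ × 2.1 × 3.36 = 3.528 m².
Resultant F = γ·h_c·A = 12.3606 × 2.52143 × 3.528 = 109.955 kN.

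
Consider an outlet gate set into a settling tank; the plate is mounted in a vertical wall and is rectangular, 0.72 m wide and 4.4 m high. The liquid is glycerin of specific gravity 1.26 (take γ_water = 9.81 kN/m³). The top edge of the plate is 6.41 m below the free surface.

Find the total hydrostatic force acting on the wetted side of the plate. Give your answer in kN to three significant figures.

γ = 1.26 × 9.81 = 12.3606 kN/m³.
The centroid lies 4.4/2 = 2.2 m below the top edge, so the centroid depth is h_c = 6.41 + 2.2 = 8.61 m.
A = 0.72 × 4.4 = 3.168 m².
Resultant F = γ·h_c·A = 12.3606 × 8.61 × 3.168 = 337.154 kN.

F ≈ 337 kN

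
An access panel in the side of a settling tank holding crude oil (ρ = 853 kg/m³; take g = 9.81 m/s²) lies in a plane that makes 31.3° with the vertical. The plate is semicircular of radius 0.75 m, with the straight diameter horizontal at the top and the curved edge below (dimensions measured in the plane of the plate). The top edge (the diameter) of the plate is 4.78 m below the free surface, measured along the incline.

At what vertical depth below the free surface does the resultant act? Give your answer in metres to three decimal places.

h_p = 4.363 m

γ = ρg = 853 × 9.81 / 1000 = 8.36793 kN/m³.
The plate makes 31.3° with the vertical, i.e. θ = 90° − 31.3° = 58.7° to the horizontal. Measuring y along the incline from the free-surface line, vertical depth h = y·sinθ with sinθ = 0.854459.
The centroid of a semicircle lies 4r/(3π) = 0.31831 m from the diameter, here below the top edge, so y_c = 4.78 + 0.31831 = 5.09831 m and h_c = 5.09831 × 0.854459 = 4.3563 m.
A = πr²/2 = π × 0.75²/2 = 0.883573 m².
Resultant F = γ·h_c·A = 8.36793 × 4.3563 × 0.883573 = 32.2091 kN.
I_c = (π/8 − 8/(9π))·r⁴ = 0.109757 × 0.75⁴ = 0.0347278 m⁴.
Centre of pressure: y_p = y_c + I_c/(y_c·A) = 5.09831 + 0.0347278/(5.09831 × 0.883573) = 5.09831 + 0.00770919 = 5.10602 m along the plane.
Vertically, h_p = y_p·sinθ = 5.10602 × 0.854459 = 4.36288 m.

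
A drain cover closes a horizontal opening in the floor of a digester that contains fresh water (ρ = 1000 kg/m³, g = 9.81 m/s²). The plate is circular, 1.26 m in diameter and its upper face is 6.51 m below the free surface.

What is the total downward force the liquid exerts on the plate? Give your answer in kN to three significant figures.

γ = ρg = 1000 × 9.81 = 9810 N/m³ = 9.81 kN/m³.
The plate is horizontal, so pressure is uniform at p = γ·h = 9.81 × 6.51 = 63.8631 kN/m².
A = π(0.63)² = 1.2469 m².
F = p·A = 63.8631 × 1.2469 = 79.6309 kN.

F ≈ 79.6 kN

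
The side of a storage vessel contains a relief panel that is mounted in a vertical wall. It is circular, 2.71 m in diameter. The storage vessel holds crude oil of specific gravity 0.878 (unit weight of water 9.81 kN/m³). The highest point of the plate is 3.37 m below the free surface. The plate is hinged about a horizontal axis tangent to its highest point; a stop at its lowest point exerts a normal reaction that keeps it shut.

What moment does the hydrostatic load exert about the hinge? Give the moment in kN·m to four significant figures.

M ≈ 340.9 kN·m

γ = 0.878 × 9.81 = 8.61318 kN/m³.
The centroid is at the centre, 1.355 m below the top of the plate, so the centroid depth is h_c = 3.37 + 1.355 = 4.725 m.
A = π(1.355)² = 5.76804 m².
Resultant F = γ·h_c·A = 8.61318 × 4.725 × 5.76804 = 234.744 kN.
I_c = πr⁴/4 = π × 1.355⁴/4 = 2.64757 m⁴.
Centre of pressure: y_p = y_c + I_c/(y_c·A) = 4.725 + 2.64757/(4.725 × 5.76804) = 4.725 + 0.0971443 = 4.82214 m along the plane.
The resultant acts 1.355 + 0.0971443 = 1.45214 m (along the plate) below the hinge at the top edge, so the moment about the hinge is M = F × 1.45214 = 234.744 × 1.45214 = 340.881 kN·m.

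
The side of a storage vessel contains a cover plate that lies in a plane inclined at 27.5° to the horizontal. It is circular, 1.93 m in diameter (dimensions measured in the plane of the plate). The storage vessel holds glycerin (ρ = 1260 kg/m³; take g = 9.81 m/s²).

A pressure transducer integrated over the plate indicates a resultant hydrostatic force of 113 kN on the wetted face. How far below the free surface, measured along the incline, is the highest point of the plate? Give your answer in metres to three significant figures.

γ = ρg = 1260 × 9.81 / 1000 = 12.3606 kN/m³.
A = π(0.965)² = 2.92553 m².
From F = γ·h_c·A, the centroid depth is h_c = 113/(12.3606 × 2.92553) = 3.12489 m.
Let θ = 27.5° be the plate's angle to the horizontal; measure y along the incline from where the plane meets the free surface. Vertical depth h = y·sinθ with sinθ = 0.461749.
Along the incline, y_c = h_c/sinθ = 3.12489/0.461749 = 6.76751 m.
The centroid is at the centre, 0.965 m below the top of the plate, so the highest point sits at y_top = 6.76751 − 0.965 = 5.80251 m along the incline.

y_top ≈ 5.80 m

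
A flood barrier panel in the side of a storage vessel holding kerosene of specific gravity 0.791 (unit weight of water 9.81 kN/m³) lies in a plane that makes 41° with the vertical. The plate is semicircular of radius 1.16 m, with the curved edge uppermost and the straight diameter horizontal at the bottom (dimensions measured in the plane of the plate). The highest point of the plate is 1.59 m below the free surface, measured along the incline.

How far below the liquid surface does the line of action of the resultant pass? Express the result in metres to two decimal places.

h_p = 1.74 m

γ = 0.791 × 9.81 = 7.75971 kN/m³.
The plate makes 41° with the vertical, i.e. θ = 90° − 41° = 49° to the horizontal. Measuring y along the incline from the free-surface line, vertical depth h = y·sinθ with sinθ = 0.754710.
The centroid lies 4r/(3π) = 0.492319 m above the diameter, so r − 4r/(3π) = 1.16 − 0.492319 = 0.667681 m below the topmost point, so y_c = 1.59 + 0.667681 = 2.25768 m and h_c = 2.25768 × 0.754710 = 1.70389 m.
A = πr²/2 = π × 1.16²/2 = 2.11366 m².
Resultant F = γ·h_c·A = 7.75971 × 1.70389 × 2.11366 = 27.9462 kN.
I_c = (π/8 − 8/(9π))·r⁴ = 0.109757 × 1.16⁴ = 0.19873 m⁴.
Centre of pressure: y_p = y_c + I_c/(y_c·A) = 2.25768 + 0.19873/(2.25768 × 2.11366) = 2.25768 + 0.0416453 = 2.29933 m along the plane.
Vertically, h_p = y_p·sinθ = 2.29933 × 0.754710 = 1.73533 m.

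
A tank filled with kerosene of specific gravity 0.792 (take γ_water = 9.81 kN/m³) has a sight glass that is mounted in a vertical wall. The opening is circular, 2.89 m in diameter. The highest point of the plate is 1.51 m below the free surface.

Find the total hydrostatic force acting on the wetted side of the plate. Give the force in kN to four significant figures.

γ = 0.792 × 9.81 = 7.76952 kN/m³.
The centroid is at the centre, 1.445 m below the top of the plate, so the centroid depth is h_c = 1.51 + 1.445 = 2.955 m.
A = π(1.445)² = 6.55972 m².
Resultant F = γ·h_c·A = 7.76952 × 2.955 × 6.55972 = 150.604 kN.

F ≈ 150.6 kN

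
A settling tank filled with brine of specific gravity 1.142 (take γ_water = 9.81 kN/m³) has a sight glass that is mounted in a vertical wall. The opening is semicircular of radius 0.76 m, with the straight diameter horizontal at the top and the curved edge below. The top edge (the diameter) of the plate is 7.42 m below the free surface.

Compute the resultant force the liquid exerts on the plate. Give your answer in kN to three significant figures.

F ≈ 78.7 kN

γ = 1.142 × 9.81 = 11.20302 kN/m³.
The centroid of a semicircle lies 4r/(3π) = 0.322554 m from the diameter, here below the top edge, so the centroid depth is h_c = 7.42 + 0.322554 = 7.74255 m.
A = πr²/2 = π × 0.76²/2 = 0.907292 m².
Resultant F = γ·h_c·A = 11.20302 × 7.74255 × 0.907292 = 78.6985 kN.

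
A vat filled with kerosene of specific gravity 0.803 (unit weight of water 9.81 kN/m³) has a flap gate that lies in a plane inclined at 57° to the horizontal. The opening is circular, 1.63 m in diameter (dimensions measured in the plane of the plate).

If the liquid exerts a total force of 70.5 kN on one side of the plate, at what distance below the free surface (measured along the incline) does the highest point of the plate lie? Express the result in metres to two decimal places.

γ = 0.803 × 9.81 = 7.87743 kN/m³.
A = π(0.815)² = 2.08672 m².
From F = γ·h_c·A, the centroid depth is h_c = 70.5/(7.87743 × 2.08672) = 4.28885 m.
Let θ = 57° be the plate's angle to the horizontal; measure y along the incline from where the plane meets the free surface. Vertical depth h = y·sinθ with sinθ = 0.838671.
Along the incline, y_c = h_c/sinθ = 4.28885/0.838671 = 5.11386 m.
The centroid is at the centre, 0.815 m below the top of the plate, so the highest point sits at y_top = 5.11386 − 0.815 = 4.29886 m along the incline.

y_top ≈ 4.30 m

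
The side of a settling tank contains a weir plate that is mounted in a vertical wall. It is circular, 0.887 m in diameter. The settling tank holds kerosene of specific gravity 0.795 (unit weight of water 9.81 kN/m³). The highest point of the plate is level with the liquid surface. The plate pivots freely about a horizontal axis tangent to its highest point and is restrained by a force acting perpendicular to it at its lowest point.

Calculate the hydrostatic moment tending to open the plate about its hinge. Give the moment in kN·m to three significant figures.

γ = 0.795 × 9.81 = 7.79895 kN/m³.
The centroid is at the centre, 0.4435 m below the top of the plate, so the centroid depth is h_c = 0.4435 m.
A = π(0.4435)² = 0.617927 m².
Resultant F = γ·h_c·A = 7.79895 × 0.4435 × 0.617927 = 2.13731 kN.
I_c = πr⁴/4 = π × 0.4435⁴/4 = 0.0303854 m⁴.
Centre of pressure: y_p = y_c + I_c/(y_c·A) = 0.4435 + 0.0303854/(0.4435 × 0.617927) = 0.4435 + 0.110875 = 0.554375 m along the plane.
The resultant acts 0.4435 + 0.110875 = 0.554375 m (along the plate) below the hinge at the top edge, so the moment about the hinge is M = F × 0.554375 = 2.13731 × 0.554375 = 1.18487 kN·m.

M ≈ 1.18 kN·m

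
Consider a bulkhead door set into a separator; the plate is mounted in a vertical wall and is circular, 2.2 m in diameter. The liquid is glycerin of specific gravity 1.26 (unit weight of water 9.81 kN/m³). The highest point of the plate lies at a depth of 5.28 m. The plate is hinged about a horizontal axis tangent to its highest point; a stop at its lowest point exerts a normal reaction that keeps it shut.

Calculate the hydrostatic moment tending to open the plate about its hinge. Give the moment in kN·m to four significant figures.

γ = 1.26 × 9.81 = 12.3606 kN/m³.
The centroid is at the centre, 1.1 m below the top of the plate, so the centroid depth is h_c = 5.28 + 1.1 = 6.38 m.
A = π(1.1)² = 3.80133 m².
Resultant F = γ·h_c·A = 12.3606 × 6.38 × 3.80133 = 299.775 kN.
I_c = πr⁴/4 = π × 1.1⁴/4 = 1.1499 m⁴.
Centre of pressure: y_p = y_c + I_c/(y_c·A) = 6.38 + 1.1499/(6.38 × 3.80133) = 6.38 + 0.0474137 = 6.42741 m along the plane.
The resultant acts 1.1 + 0.0474137 = 1.14741 m (along the plate) below the hinge at the top edge, so the moment about the hinge is M = F × 1.14741 = 299.775 × 1.14741 = 343.965 kN·m.

M ≈ 344.0 kN·m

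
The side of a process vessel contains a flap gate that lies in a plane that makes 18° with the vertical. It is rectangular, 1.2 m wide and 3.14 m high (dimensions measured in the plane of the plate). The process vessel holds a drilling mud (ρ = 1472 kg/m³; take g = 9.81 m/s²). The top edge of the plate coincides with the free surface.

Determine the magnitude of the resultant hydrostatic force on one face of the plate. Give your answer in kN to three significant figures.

γ = ρg = 1472 × 9.81 / 1000 = 14.44032 kN/m³.
The plate makes 18° with the vertical, i.e. θ = 90° − 18° = 72° to the horizontal. Measuring y along the incline from the free-surface line, vertical depth h = y·sinθ with sinθ = 0.951057.
The centroid lies 3.14/2 = 1.57 m below the top edge, so y_c = 1.57 m and h_c = 1.57 × 0.951057 = 1.49316 m.
A = 1.2 × 3.14 = 3.768 m².
Resultant F = γ·h_c·A = 14.44032 × 1.49316 × 3.768 = 81.2445 kN.

F ≈ 81.2 kN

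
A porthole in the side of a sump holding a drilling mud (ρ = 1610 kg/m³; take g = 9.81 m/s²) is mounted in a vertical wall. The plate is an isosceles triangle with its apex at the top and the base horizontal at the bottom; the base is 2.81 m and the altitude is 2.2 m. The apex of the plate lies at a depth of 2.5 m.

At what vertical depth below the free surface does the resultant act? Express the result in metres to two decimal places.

h_p = 4.03 m

γ = ρg = 1610 × 9.81 / 1000 = 15.7941 kN/m³.
With the apex up, the centroid sits 2h/3 = 2 × 2.2/3 = 1.46667 m below the apex, so the centroid depth is h_c = 2.5 + 1.46667 = 3.96667 m.
A = ½ × 2.81 × 2.2 = 3.091 m².
Resultant F = γ·h_c·A = 15.7941 × 3.96667 × 3.091 = 193.651 kN.
I_c = b·h³/36 = 2.81 × 2.2³/36 = 0.831136 m⁴.
Centre of pressure: y_p = y_c + I_c/(y_c·A) = 3.96667 + 0.831136/(3.96667 × 3.091) = 3.96667 + 0.0677871 = 4.03446 m along the plane.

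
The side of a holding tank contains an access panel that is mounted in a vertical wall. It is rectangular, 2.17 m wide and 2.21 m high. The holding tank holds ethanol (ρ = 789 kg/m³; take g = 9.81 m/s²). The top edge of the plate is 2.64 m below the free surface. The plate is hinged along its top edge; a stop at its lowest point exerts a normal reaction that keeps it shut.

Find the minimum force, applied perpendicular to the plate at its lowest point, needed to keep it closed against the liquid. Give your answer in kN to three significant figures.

γ = ρg = 789 × 9.81 / 1000 = 7.74009 kN/m³.
The centroid lies 2.21/2 = 1.105 m below the top edge, so the centroid depth is h_c = 2.64 + 1.105 = 3.745 m.
A = 2.17 × 2.21 = 4.7957 m².
Resultant F = γ·h_c·A = 7.74009 × 3.745 × 4.7957 = 139.011 kN.
I_c = b·h³/12 = 2.17 × 2.21³/12 = 1.95189 m⁴.
Centre of pressure: y_p = y_c + I_c/(y_c·A) = 3.745 + 1.95189/(3.745 × 4.7957) = 3.745 + 0.10868 = 3.85368 m along the plane.
The resultant acts 1.105 + 0.10868 = 1.21368 m (along the plate) below the hinge at the top edge, so the moment about the hinge is M = F × 1.21368 = 139.011 × 1.21368 = 168.715 kN·m.
A normal force at the bottom, 2.21 m from the hinge, must supply this moment: P = 168.715/2.21 = 76.3416 kN.

P ≈ 76.3 kN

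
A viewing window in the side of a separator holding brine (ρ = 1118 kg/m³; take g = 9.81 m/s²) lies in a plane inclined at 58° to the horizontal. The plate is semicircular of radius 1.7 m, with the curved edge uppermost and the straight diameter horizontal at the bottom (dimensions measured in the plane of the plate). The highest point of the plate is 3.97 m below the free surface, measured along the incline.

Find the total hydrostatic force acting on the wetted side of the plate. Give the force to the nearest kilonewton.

F ≈ 209 kN

γ = ρg = 1118 × 9.81 / 1000 = 10.96758 kN/m³.
Let θ = 58° be the plate's angle to the horizontal; measure y along the incline from where the plane meets the free surface. Vertical depth h = y·sinθ with sinθ = 0.848048.
The centroid lies 4r/(3π) = 0.721502 m above the diameter, so r − 4r/(3π) = 1.7 − 0.721502 = 0.978498 m below the topmost point, so y_c = 3.97 + 0.978498 = 4.9485 m and h_c = 4.9485 × 0.848048 = 4.19657 m.
A = πr²/2 = π × 1.7²/2 = 4.5396 m².
Resultant F = γ·h_c·A = 10.96758 × 4.19657 × 4.5396 = 208.941 kN.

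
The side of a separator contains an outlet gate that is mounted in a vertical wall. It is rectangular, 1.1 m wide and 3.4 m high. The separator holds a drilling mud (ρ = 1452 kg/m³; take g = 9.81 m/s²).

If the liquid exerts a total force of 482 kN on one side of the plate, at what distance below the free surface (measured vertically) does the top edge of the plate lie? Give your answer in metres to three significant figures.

γ = ρg = 1452 × 9.81 / 1000 = 14.24412 kN/m³.
A = 1.1 × 3.4 = 3.74 m².
From F = γ·h_c·A, the centroid depth is h_c = 482/(14.24412 × 3.74) = 9.04773 m.
The centroid lies 3.4/2 = 1.7 m below the top edge, so the top edge sits at h_top = 9.04773 − 1.7 = 7.34773 m below the surface.

d_top ≈ 7.35 m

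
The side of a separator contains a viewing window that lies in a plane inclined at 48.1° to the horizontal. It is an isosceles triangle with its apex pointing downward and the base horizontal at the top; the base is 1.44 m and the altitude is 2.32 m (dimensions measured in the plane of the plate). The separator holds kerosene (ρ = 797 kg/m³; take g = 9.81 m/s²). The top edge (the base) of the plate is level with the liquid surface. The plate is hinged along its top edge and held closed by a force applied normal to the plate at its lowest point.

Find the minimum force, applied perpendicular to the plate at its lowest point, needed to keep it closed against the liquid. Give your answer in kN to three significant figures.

P ≈ 3.76 kN

γ = ρg = 797 × 9.81 / 1000 = 7.81857 kN/m³.
Let θ = 48.1° be the plate's angle to the horizontal; measure y along the incline from where the plane meets the free surface. Vertical depth h = y·sinθ with sinθ = 0.744312.
With the apex down, the centroid sits h/3 = 2.32/3 = 0.773333 m below the base (the top edge), so y_c = 0.773333 m and h_c = 0.773333 × 0.744312 = 0.575601 m.
A = ½ × 1.44 × 2.32 = 1.6704 m².
Resultant F = γ·h_c·A = 7.81857 × 0.575601 × 1.6704 = 7.51743 kN.
I_c = b·h³/36 = 1.44 × 2.32³/36 = 0.499487 m⁴.
Centre of pressure: y_p = y_c + I_c/(y_c·A) = 0.773333 + 0.499487/(0.773333 × 1.6704) = 0.773333 + 0.386667 = 1.16 m along the plane.
The resultant acts 0.773333 + 0.386667 = 1.16 m (along the plate) below the hinge at the top edge, so the moment about the hinge is M = F × 1.16 = 7.51743 × 1.16 = 8.72022 kN·m.
A normal force at the bottom, 2.32 m from the hinge, must supply this moment: P = 8.72022/2.32 = 3.75872 kN.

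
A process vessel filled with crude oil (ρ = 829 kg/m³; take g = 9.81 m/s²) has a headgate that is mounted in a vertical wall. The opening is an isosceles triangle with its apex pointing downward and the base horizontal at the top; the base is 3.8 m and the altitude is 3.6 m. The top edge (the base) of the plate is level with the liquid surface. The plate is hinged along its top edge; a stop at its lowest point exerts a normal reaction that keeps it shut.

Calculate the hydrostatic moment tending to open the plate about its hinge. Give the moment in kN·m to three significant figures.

M ≈ 120 kN·m

γ = ρg = 829 × 9.81 / 1000 = 8.13249 kN/m³.
With the apex down, the centroid sits h/3 = 3.6/3 = 1.2 m below the base (the top edge), so the centroid depth is h_c = 1.2 m.
A = ½ × 3.8 × 3.6 = 6.84 m².
Resultant F = γ·h_c·A = 8.13249 × 1.2 × 6.84 = 66.7515 kN.
I_c = b·h³/36 = 3.8 × 3.6³/36 = 4.9248 m⁴.
Centre of pressure: y_p = y_c + I_c/(y_c·A) = 1.2 + 4.9248/(1.2 × 6.84) = 1.2 + 0.6 = 1.8 m along the plane.
The resultant acts 1.2 + 0.6 = 1.8 m (along the plate) below the hinge at the top edge, so the moment about the hinge is M = F × 1.8 = 66.7515 × 1.8 = 120.153 kN·m.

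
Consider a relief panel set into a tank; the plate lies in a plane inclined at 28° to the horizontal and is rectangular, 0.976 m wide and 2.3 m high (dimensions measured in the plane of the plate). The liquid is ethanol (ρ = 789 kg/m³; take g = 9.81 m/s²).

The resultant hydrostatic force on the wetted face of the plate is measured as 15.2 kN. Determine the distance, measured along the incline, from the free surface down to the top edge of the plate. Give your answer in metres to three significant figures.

γ = ρg = 789 × 9.81 / 1000 = 7.74009 kN/m³.
A = 0.976 × 2.3 = 2.2448 m².
From F = γ·h_c·A, the centroid depth is h_c = 15.2/(7.74009 × 2.2448) = 0.874822 m.
Let θ = 28° be the plate's angle to the horizontal; measure y along the incline from where the plane meets the free surface. Vertical depth h = y·sinθ with sinθ = 0.469472.
Along the incline, y_c = h_c/sinθ = 0.874822/0.469472 = 1.86342 m.
The centroid lies 2.3/2 = 1.15 m below the top edge, so the top edge sits at y_top = 1.86342 − 1.15 = 0.71342 m along the incline.

y_top ≈ 0.713 m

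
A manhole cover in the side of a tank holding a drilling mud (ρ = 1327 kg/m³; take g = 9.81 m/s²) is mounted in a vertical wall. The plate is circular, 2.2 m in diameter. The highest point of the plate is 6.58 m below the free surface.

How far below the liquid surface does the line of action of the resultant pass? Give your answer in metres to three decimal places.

γ = ρg = 1327 × 9.81 / 1000 = 13.01787 kN/m³.
The centroid is at the centre, 1.1 m below the top of the plate, so the centroid depth is h_c = 6.58 + 1.1 = 7.68 m.
A = π(1.1)² = 3.80133 m².
Resultant F = γ·h_c·A = 13.01787 × 7.68 × 3.80133 = 380.046 kN.
I_c = πr⁴/4 = π × 1.1⁴/4 = 1.1499 m⁴.
Centre of pressure: y_p = y_c + I_c/(y_c·A) = 7.68 + 1.1499/(7.68 × 3.80133) = 7.68 + 0.0393879 = 7.71939 m along the plane.

h_p = 7.719 m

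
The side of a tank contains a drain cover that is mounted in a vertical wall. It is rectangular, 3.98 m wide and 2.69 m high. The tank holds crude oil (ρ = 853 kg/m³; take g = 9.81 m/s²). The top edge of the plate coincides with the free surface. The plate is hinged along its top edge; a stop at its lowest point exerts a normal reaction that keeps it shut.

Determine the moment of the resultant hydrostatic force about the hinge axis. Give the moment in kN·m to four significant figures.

γ = ρg = 853 × 9.81 / 1000 = 8.36793 kN/m³.
The centroid lies 2.69/2 = 1.345 m below the top edge, so the centroid depth is h_c = 1.345 m.
A = 3.98 × 2.69 = 10.7062 m².
Resultant F = γ·h_c·A = 8.36793 × 1.345 × 10.7062 = 120.497 kN.
I_c = b·h³/12 = 3.98 × 2.69³/12 = 6.45593 m⁴.
Centre of pressure: y_p = y_c + I_c/(y_c·A) = 1.345 + 6.45593/(1.345 × 10.7062) = 1.345 + 0.448333 = 1.79333 m along the plane.
The resultant acts 1.345 + 0.448333 = 1.79333 m (along the plate) below the hinge at the top edge, so the moment about the hinge is M = F × 1.79333 = 120.497 × 1.79333 = 216.091 kN·m.

M ≈ 216.1 kN·m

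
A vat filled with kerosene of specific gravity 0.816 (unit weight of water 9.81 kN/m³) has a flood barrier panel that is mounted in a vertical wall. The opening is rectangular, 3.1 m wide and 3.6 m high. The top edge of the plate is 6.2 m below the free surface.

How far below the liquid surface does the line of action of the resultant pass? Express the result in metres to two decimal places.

h_p = 8.14 m

γ = 0.816 × 9.81 = 8.00496 kN/m³.
The centroid lies 3.6/2 = 1.8 m below the top edge, so the centroid depth is h_c = 6.2 + 1.8 = 8 m.
A = 3.1 × 3.6 = 11.16 m².
Resultant F = γ·h_c·A = 8.00496 × 8 × 11.16 = 714.683 kN.
I_c = b·h³/12 = 3.1 × 3.6³/12 = 12.0528 m⁴.
Centre of pressure: y_p = y_c + I_c/(y_c·A) = 8 + 12.0528/(8 × 11.16) = 8 + 0.135 = 8.135 m along the plane.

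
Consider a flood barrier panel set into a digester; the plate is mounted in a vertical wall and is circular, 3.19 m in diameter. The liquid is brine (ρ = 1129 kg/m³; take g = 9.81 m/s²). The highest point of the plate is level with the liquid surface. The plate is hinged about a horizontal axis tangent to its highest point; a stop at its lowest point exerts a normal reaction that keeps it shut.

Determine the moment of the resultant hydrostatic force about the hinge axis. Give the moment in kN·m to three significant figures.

M ≈ 281 kN·m

γ = ρg = 1129 × 9.81 / 1000 = 11.07549 kN/m³.
The centroid is at the centre, 1.595 m below the top of the plate, so the centroid depth is h_c = 1.595 m.
A = π(1.595)² = 7.99229 m².
Resultant F = γ·h_c·A = 11.07549 × 1.595 × 7.99229 = 141.187 kN.
I_c = πr⁴/4 = π × 1.595⁴/4 = 5.08315 m⁴.
Centre of pressure: y_p = y_c + I_c/(y_c·A) = 1.595 + 5.08315/(1.595 × 7.99229) = 1.595 + 0.39875 = 1.99375 m along the plane.
The resultant acts 1.595 + 0.39875 = 1.99375 m (along the plate) below the hinge at the top edge, so the moment about the hinge is M = F × 1.99375 = 141.187 × 1.99375 = 281.492 kN·m.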